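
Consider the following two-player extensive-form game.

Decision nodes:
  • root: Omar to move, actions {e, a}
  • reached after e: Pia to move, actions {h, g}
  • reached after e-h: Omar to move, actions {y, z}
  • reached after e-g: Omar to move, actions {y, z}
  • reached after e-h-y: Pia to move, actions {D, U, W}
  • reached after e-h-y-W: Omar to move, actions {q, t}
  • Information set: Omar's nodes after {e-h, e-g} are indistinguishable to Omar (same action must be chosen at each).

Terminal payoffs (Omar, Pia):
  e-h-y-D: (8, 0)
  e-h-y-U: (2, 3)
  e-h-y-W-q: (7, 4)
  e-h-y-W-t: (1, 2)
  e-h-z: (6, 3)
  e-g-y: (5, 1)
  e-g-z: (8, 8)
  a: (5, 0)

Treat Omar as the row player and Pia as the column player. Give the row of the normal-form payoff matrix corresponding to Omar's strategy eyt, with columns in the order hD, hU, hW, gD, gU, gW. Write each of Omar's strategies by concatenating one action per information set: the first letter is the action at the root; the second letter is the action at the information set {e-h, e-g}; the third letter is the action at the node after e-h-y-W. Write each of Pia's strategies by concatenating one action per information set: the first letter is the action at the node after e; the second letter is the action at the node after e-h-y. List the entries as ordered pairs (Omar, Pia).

(8,0) (2,3) (1,2) (5,1) (5,1) (5,1)

vs hD: Omar plays e → Pia plays h at [e] → Omar plays y at [e-h] → Pia plays D at [e-h-y] → (8, 0)
vs hU: Omar plays e → Pia plays h at [e] → Omar plays y at [e-h] → Pia plays U at [e-h-y] → (2, 3)
vs hW: Omar plays e → Pia plays h at [e] → Omar plays y at [e-h] → Pia plays W at [e-h-y] → Omar plays t at [e-h-y-W] → (1, 2)
vs gD: Omar plays e → Pia plays g at [e] → Omar plays y at [e-g] → (5, 1)
vs gU: Omar plays e → Pia plays g at [e] → Omar plays y at [e-g] → (5, 1)
vs gW: Omar plays e → Pia plays g at [e] → Omar plays y at [e-g] → (5, 1)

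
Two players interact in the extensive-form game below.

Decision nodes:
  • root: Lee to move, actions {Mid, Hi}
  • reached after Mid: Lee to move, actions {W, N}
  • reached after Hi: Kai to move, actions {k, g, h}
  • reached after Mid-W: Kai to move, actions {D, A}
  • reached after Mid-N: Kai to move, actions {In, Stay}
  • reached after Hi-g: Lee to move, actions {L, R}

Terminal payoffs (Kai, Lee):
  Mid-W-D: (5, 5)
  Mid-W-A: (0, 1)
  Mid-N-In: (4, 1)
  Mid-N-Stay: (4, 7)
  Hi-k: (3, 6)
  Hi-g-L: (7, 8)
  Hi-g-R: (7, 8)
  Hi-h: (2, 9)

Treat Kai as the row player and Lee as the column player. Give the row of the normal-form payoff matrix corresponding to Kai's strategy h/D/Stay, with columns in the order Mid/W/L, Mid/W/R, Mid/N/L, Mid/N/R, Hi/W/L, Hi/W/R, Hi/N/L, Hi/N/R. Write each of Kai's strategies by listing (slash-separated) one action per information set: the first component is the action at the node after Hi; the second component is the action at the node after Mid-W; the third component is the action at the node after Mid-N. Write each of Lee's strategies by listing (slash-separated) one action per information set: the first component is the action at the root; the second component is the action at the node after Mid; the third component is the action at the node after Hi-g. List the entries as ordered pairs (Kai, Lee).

(5,5) (5,5) (4,7) (4,7) (2,9) (2,9) (2,9) (2,9)

vs Mid/W/L: Lee plays Mid → Lee plays W at [Mid] → Kai plays D at [Mid-W] → (5, 5)
vs Mid/W/R: Lee plays Mid → Lee plays W at [Mid] → Kai plays D at [Mid-W] → (5, 5)
vs Mid/N/L: Lee plays Mid → Lee plays N at [Mid] → Kai plays Stay at [Mid-N] → (4, 7)
vs Mid/N/R: Lee plays Mid → Lee plays N at [Mid] → Kai plays Stay at [Mid-N] → (4, 7)
vs Hi/W/L: Lee plays Hi → Kai plays h at [Hi] → (2, 9)
vs Hi/W/R: Lee plays Hi → Kai plays h at [Hi] → (2, 9)
vs Hi/N/L: Lee plays Hi → Kai plays h at [Hi] → (2, 9)
vs Hi/N/R: Lee plays Hi → Kai plays h at [Hi] → (2, 9)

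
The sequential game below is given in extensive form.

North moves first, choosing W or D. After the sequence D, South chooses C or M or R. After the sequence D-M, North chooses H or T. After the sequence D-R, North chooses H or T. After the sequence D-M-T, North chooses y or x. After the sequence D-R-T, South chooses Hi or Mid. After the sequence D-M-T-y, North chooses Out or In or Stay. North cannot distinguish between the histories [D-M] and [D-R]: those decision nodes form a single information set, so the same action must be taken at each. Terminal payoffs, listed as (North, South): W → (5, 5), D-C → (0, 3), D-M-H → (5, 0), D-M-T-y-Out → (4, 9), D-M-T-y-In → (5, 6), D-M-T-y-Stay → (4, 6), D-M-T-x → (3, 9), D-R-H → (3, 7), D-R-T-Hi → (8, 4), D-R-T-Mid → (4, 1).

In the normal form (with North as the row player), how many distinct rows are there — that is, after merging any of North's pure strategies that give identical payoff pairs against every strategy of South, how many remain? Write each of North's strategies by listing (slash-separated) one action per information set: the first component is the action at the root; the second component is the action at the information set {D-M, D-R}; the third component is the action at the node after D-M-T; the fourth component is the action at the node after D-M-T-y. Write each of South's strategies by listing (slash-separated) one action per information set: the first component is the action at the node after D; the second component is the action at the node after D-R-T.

6

North has 24 pure strategies: W/H/y/Out, W/H/y/In, W/H/y/Stay, W/H/x/Out, W/H/x/In, W/H/x/Stay, W/T/y/Out, W/T/y/In, W/T/y/Stay, W/T/x/Out, W/T/x/In, W/T/x/Stay, D/H/y/Out, D/H/y/In, D/H/y/Stay, D/H/x/Out, D/H/x/In, D/H/x/Stay, D/T/y/Out, D/T/y/In, D/T/y/Stay, D/T/x/Out, D/T/x/In, D/T/x/Stay. Columns: C/Hi, C/Mid, M/Hi, M/Mid, R/Hi, R/Mid.
{W/H/y/Out, W/H/y/In, W/H/y/Stay, W/H/x/Out, W/H/x/In, W/H/x/Stay, W/T/y/Out, W/T/y/In, W/T/y/Stay, W/T/x/Out, W/T/x/In, W/T/x/Stay} → row (5,5) (5,5) (5,5) (5,5) (5,5) (5,5)
{D/H/y/Out, D/H/y/In, D/H/y/Stay, D/H/x/Out, D/H/x/In, D/H/x/Stay} → row (0,3) (0,3) (5,0) (5,0) (3,7) (3,7)
{D/T/y/Out} → row (0,3) (0,3) (4,9) (4,9) (8,4) (4,1)
{D/T/y/In} → row (0,3) (0,3) (5,6) (5,6) (8,4) (4,1)
{D/T/y/Stay} → row (0,3) (0,3) (4,6) (4,6) (8,4) (4,1)
{D/T/x/Out, D/T/x/In, D/T/x/Stay} → row (0,3) (0,3) (3,9) (3,9) (8,4) (4,1)
That's 6 distinct rows out of 24 strategies.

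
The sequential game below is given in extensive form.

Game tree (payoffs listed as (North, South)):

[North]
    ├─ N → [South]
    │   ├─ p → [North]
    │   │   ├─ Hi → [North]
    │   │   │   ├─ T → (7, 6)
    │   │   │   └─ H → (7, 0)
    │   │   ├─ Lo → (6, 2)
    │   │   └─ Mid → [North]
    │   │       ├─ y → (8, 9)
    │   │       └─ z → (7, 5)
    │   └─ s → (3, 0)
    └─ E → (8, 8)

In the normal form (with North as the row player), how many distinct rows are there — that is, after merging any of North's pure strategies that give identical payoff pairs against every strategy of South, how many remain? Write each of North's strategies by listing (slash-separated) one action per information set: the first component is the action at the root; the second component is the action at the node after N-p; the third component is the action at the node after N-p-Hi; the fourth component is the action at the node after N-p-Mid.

6

North has 24 pure strategies: N/Hi/T/y, N/Hi/T/z, N/Hi/H/y, N/Hi/H/z, N/Lo/T/y, N/Lo/T/z, N/Lo/H/y, N/Lo/H/z, N/Mid/T/y, N/Mid/T/z, N/Mid/H/y, N/Mid/H/z, E/Hi/T/y, E/Hi/T/z, E/Hi/H/y, E/Hi/H/z, E/Lo/T/y, E/Lo/T/z, E/Lo/H/y, E/Lo/H/z, E/Mid/T/y, E/Mid/T/z, E/Mid/H/y, E/Mid/H/z. Columns: p, s.
{N/Hi/T/y, N/Hi/T/z} → row (7,6) (3,0)
{N/Hi/H/y, N/Hi/H/z} → row (7,0) (3,0)
{N/Lo/T/y, N/Lo/T/z, N/Lo/H/y, N/Lo/H/z} → row (6,2) (3,0)
{N/Mid/T/y, N/Mid/H/y} → row (8,9) (3,0)
{N/Mid/T/z, N/Mid/H/z} → row (7,5) (3,0)
{E/Hi/T/y, E/Hi/T/z, E/Hi/H/y, E/Hi/H/z, E/Lo/T/y, E/Lo/T/z, E/Lo/H/y, E/Lo/H/z, E/Mid/T/y, E/Mid/T/z, E/Mid/H/y, E/Mid/H/z} → row (8,8) (8,8)
That's 6 distinct rows out of 24 strategies.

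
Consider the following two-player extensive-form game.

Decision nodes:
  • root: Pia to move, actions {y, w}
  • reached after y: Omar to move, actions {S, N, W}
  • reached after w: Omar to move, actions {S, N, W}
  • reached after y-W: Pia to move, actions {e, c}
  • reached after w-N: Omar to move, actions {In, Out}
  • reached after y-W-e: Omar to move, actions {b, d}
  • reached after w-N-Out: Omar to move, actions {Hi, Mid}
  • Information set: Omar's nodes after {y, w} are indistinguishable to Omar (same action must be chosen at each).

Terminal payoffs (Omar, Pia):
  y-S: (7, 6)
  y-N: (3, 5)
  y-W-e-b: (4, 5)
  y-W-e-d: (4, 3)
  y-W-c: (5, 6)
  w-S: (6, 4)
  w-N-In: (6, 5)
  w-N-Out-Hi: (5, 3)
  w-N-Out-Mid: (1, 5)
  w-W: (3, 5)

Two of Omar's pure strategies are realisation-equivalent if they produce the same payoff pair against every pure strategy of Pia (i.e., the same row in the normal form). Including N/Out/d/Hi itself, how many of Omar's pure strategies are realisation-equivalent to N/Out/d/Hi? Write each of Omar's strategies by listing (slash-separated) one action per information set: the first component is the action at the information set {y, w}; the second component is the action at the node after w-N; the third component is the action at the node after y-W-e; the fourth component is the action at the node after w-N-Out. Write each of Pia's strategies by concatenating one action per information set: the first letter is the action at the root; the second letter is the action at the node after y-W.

Row for N/Out/d/Hi (columns ye, yc, we, wc): (3,5) (3,5) (5,3) (5,3).
Under N/Out/d/Hi, Omar's choice at the node after y-W-e can never be reached regardless of what Pia does, so varying those choices leaves every outcome unchanged.
Holding the reachable choices fixed and varying the unreachable one freely already gives 2 equivalent strategies.
No other strategy reproduces this row, so those 2 are the full class: N/Out/b/Hi, N/Out/d/Hi.

2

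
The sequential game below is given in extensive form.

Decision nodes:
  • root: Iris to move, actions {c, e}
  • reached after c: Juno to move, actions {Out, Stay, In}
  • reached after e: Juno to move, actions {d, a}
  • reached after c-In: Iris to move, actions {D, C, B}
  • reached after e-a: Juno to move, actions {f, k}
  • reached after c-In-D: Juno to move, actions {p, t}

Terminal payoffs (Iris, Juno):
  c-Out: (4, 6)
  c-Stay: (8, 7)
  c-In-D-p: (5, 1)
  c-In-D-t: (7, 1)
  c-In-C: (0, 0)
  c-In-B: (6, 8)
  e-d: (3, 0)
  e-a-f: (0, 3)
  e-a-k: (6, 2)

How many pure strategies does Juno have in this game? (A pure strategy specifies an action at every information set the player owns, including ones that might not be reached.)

24

Juno owns the node after c with actions {Out, Stay, In} — three choices.
Juno owns the node after e with actions {d, a} — two choices.
Juno owns the node after e-a with actions {f, k} — two choices.
Juno owns the node after c-In-D with actions {p, t} — two choices.
A pure strategy fixes one action at each information set independently, so the count is the product 3 × 2 × 2 × 2 = 24.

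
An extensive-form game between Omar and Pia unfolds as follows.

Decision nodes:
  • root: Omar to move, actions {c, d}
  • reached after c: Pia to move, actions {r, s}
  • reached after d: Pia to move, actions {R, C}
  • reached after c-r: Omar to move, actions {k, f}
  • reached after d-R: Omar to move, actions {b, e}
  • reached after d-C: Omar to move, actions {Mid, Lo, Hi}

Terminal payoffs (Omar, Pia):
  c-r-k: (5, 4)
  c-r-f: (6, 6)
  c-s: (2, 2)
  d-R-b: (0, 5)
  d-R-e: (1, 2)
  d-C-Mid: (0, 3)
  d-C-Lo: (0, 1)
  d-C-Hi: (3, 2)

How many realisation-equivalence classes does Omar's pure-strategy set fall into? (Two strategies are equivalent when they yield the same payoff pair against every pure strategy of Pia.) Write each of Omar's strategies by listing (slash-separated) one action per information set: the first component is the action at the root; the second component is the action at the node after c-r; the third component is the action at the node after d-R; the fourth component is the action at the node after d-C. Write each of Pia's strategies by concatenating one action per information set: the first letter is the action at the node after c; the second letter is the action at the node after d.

8

Omar has 24 pure strategies: c/k/b/Mid, c/k/b/Lo, c/k/b/Hi, c/k/e/Mid, c/k/e/Lo, c/k/e/Hi, c/f/b/Mid, c/f/b/Lo, c/f/b/Hi, c/f/e/Mid, c/f/e/Lo, c/f/e/Hi, d/k/b/Mid, d/k/b/Lo, d/k/b/Hi, d/k/e/Mid, d/k/e/Lo, d/k/e/Hi, d/f/b/Mid, d/f/b/Lo, d/f/b/Hi, d/f/e/Mid, d/f/e/Lo, d/f/e/Hi. Columns: rR, rC, sR, sC.
{c/k/b/Mid, c/k/b/Lo, c/k/b/Hi, c/k/e/Mid, c/k/e/Lo, c/k/e/Hi} → row (5,4) (5,4) (2,2) (2,2)
{c/f/b/Mid, c/f/b/Lo, c/f/b/Hi, c/f/e/Mid, c/f/e/Lo, c/f/e/Hi} → row (6,6) (6,6) (2,2) (2,2)
{d/k/b/Mid, d/f/b/Mid} → row (0,5) (0,3) (0,5) (0,3)
{d/k/b/Lo, d/f/b/Lo} → row (0,5) (0,1) (0,5) (0,1)
{d/k/b/Hi, d/f/b/Hi} → row (0,5) (3,2) (0,5) (3,2)
{d/k/e/Mid, d/f/e/Mid} → row (1,2) (0,3) (1,2) (0,3)
{d/k/e/Lo, d/f/e/Lo} → row (1,2) (0,1) (1,2) (0,1)
{d/k/e/Hi, d/f/e/Hi} → row (1,2) (3,2) (1,2) (3,2)
That's 8 distinct rows out of 24 strategies.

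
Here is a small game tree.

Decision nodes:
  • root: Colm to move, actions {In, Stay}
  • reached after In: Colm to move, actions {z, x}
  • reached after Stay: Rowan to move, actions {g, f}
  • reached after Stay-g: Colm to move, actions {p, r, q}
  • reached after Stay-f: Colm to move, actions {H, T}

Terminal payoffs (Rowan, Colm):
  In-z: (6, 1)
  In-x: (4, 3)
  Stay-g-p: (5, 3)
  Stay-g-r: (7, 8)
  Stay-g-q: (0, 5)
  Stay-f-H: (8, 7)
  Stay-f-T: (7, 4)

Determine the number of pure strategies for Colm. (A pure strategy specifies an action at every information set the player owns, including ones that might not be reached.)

Colm owns the root with actions {In, Stay} — two choices.
Colm owns the node after In with actions {z, x} — two choices.
Colm owns the node after Stay-g with actions {p, r, q} — three choices.
Colm owns the node after Stay-f with actions {H, T} — two choices.
A pure strategy fixes one action at each information set independently, so the count is the product 2 × 2 × 3 × 2 = 24.
(For reference, Rowan has 2 pure strategies, giving a 24×2 normal-form matrix.)

24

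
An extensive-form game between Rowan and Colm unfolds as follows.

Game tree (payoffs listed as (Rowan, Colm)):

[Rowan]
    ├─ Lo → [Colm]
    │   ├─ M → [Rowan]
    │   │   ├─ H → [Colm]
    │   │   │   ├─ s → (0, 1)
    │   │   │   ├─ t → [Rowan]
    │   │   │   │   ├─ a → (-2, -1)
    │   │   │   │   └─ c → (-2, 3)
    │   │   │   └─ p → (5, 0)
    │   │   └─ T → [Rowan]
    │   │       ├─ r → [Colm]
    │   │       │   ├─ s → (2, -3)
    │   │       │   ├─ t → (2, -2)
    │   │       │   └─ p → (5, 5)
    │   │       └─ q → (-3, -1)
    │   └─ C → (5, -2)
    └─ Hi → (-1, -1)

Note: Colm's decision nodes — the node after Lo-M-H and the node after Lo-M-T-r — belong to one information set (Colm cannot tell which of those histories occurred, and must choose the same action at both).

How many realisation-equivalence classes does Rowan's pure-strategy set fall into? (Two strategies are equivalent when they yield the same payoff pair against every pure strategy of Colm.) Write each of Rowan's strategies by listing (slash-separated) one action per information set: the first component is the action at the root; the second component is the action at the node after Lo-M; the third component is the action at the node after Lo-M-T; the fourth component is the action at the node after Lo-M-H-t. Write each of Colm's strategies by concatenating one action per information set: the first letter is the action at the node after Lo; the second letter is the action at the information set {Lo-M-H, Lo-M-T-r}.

Rowan has 16 pure strategies: Lo/H/r/a, Lo/H/r/c, Lo/H/q/a, Lo/H/q/c, Lo/T/r/a, Lo/T/r/c, Lo/T/q/a, Lo/T/q/c, Hi/H/r/a, Hi/H/r/c, Hi/H/q/a, Hi/H/q/c, Hi/T/r/a, Hi/T/r/c, Hi/T/q/a, Hi/T/q/c. Columns: Ms, Mt, Mp, Cs, Ct, Cp.
{Lo/H/r/a, Lo/H/q/a} → row (0,1) (-2,-1) (5,0) (5,-2) (5,-2) (5,-2)
{Lo/H/r/c, Lo/H/q/c} → row (0,1) (-2,3) (5,0) (5,-2) (5,-2) (5,-2)
{Lo/T/r/a, Lo/T/r/c} → row (2,-3) (2,-2) (5,5) (5,-2) (5,-2) (5,-2)
{Lo/T/q/a, Lo/T/q/c} → row (-3,-1) (-3,-1) (-3,-1) (5,-2) (5,-2) (5,-2)
{Hi/H/r/a, Hi/H/r/c, Hi/H/q/a, Hi/H/q/c, Hi/T/r/a, Hi/T/r/c, Hi/T/q/a, Hi/T/q/c} → row (-1,-1) (-1,-1) (-1,-1) (-1,-1) (-1,-1) (-1,-1)
That's 5 distinct rows out of 16 strategies.

5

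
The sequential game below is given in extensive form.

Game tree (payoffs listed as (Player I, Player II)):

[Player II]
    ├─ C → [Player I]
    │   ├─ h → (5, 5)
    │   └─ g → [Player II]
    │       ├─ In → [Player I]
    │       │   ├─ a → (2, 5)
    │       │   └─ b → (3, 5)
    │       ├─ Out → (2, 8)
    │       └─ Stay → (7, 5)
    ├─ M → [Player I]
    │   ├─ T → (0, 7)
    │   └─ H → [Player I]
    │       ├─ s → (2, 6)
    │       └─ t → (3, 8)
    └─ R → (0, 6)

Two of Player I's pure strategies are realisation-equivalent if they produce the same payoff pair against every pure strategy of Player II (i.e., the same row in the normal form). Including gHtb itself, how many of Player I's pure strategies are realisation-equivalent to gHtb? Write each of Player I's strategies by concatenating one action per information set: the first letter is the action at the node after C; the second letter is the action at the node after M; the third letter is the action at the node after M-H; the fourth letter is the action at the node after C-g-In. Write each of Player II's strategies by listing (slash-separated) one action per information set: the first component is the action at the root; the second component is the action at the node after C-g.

1

Row for gHtb (columns C/In, C/Out, C/Stay, M/In, M/Out, M/Stay, R/In, R/Out, R/Stay): (3,5) (2,8) (7,5) (3,8) (3,8) (3,8) (0,6) (0,6) (0,6).
Every one of Player I's information sets is on the play path for some reply by Player II when Player I follows gHtb.
Changing the action at any of them therefore changes at least one column, so only gHtb itself gives this row.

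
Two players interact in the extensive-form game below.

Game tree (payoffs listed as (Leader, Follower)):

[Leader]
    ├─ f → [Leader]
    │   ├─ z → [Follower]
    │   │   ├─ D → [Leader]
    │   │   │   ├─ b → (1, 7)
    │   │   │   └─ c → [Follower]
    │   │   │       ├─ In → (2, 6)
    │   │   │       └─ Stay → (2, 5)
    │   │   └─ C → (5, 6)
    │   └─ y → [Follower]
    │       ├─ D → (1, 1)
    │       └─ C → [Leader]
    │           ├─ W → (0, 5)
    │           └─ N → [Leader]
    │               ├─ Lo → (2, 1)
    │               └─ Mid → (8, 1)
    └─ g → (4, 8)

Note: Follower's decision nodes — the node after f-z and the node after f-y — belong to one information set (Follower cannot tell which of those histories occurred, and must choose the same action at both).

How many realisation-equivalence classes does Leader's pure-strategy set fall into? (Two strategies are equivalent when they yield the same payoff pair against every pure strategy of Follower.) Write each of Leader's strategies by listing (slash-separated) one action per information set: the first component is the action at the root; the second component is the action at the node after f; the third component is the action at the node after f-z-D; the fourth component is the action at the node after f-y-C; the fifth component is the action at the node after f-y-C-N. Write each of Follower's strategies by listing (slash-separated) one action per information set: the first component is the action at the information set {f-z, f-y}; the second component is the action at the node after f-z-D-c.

6

Leader has 32 pure strategies: f/z/b/W/Lo, f/z/b/W/Mid, f/z/b/N/Lo, f/z/b/N/Mid, f/z/c/W/Lo, f/z/c/W/Mid, f/z/c/N/Lo, f/z/c/N/Mid, f/y/b/W/Lo, f/y/b/W/Mid, f/y/b/N/Lo, f/y/b/N/Mid, f/y/c/W/Lo, f/y/c/W/Mid, f/y/c/N/Lo, f/y/c/N/Mid, g/z/b/W/Lo, g/z/b/W/Mid, g/z/b/N/Lo, g/z/b/N/Mid, g/z/c/W/Lo, g/z/c/W/Mid, g/z/c/N/Lo, g/z/c/N/Mid, g/y/b/W/Lo, g/y/b/W/Mid, g/y/b/N/Lo, g/y/b/N/Mid, g/y/c/W/Lo, g/y/c/W/Mid, g/y/c/N/Lo, g/y/c/N/Mid. Columns: D/In, D/Stay, C/In, C/Stay.
{f/z/b/W/Lo, f/z/b/W/Mid, f/z/b/N/Lo, f/z/b/N/Mid} → row (1,7) (1,7) (5,6) (5,6)
{f/z/c/W/Lo, f/z/c/W/Mid, f/z/c/N/Lo, f/z/c/N/Mid} → row (2,6) (2,5) (5,6) (5,6)
{f/y/b/W/Lo, f/y/b/W/Mid, f/y/c/W/Lo, f/y/c/W/Mid} → row (1,1) (1,1) (0,5) (0,5)
{f/y/b/N/Lo, f/y/c/N/Lo} → row (1,1) (1,1) (2,1) (2,1)
{f/y/b/N/Mid, f/y/c/N/Mid} → row (1,1) (1,1) (8,1) (8,1)
{g/z/b/W/Lo, g/z/b/W/Mid, g/z/b/N/Lo, g/z/b/N/Mid, g/z/c/W/Lo, g/z/c/W/Mid, g/z/c/N/Lo, g/z/c/N/Mid, g/y/b/W/Lo, g/y/b/W/Mid, g/y/b/N/Lo, g/y/b/N/Mid, g/y/c/W/Lo, g/y/c/W/Mid, g/y/c/N/Lo, g/y/c/N/Mid} → row (4,8) (4,8) (4,8) (4,8)
That's 6 distinct rows out of 32 strategies.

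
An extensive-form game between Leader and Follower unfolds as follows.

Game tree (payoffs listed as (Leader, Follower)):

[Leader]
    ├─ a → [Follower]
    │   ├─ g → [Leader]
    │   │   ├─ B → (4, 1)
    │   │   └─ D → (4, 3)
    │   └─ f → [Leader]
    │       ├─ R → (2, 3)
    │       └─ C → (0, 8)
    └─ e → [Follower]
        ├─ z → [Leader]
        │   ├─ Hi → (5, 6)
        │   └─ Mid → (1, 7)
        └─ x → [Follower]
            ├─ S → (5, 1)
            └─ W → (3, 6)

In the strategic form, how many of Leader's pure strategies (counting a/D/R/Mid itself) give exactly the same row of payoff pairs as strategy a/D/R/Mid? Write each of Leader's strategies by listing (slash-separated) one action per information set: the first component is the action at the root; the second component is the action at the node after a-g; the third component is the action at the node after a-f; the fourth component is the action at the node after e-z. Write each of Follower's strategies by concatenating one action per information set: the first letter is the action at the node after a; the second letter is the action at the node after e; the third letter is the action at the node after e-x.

2

Row for a/D/R/Mid (columns gzS, gzW, gxS, gxW, fzS, fzW, fxS, fxW): (4,3) (4,3) (4,3) (4,3) (2,3) (2,3) (2,3) (2,3).
Under a/D/R/Mid, Leader's choice at the node after e-z can never be reached regardless of what Follower does, so varying those choices leaves every outcome unchanged.
Holding the reachable choices fixed and varying the unreachable one freely already gives 2 equivalent strategies.
No other strategy reproduces this row, so those 2 are the full class: a/D/R/Hi, a/D/R/Mid.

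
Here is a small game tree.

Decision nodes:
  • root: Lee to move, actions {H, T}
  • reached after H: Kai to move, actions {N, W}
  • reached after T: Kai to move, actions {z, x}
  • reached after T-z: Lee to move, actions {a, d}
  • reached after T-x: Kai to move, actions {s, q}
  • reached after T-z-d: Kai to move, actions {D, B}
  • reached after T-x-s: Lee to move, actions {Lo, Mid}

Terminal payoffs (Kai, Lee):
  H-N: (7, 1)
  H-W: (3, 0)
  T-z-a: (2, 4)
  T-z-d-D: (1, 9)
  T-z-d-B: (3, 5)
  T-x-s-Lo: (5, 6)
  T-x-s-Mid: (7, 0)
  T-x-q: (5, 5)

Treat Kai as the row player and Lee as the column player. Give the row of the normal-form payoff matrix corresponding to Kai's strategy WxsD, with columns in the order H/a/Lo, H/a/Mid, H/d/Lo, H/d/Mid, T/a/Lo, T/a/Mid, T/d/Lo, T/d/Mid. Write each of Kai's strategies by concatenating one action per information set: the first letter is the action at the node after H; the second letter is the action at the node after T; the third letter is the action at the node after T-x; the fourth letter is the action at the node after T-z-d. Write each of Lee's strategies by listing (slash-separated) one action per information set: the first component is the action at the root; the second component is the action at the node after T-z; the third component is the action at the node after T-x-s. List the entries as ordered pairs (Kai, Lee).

(3,0) (3,0) (3,0) (3,0) (5,6) (7,0) (5,6) (7,0)

vs H/a/Lo: Lee plays H → Kai plays W at [H] → (3, 0)
vs H/a/Mid: Lee plays H → Kai plays W at [H] → (3, 0)
vs H/d/Lo: Lee plays H → Kai plays W at [H] → (3, 0)
vs H/d/Mid: Lee plays H → Kai plays W at [H] → (3, 0)
vs T/a/Lo: Lee plays T → Kai plays x at [T] → Kai plays s at [T-x] → Lee plays Lo at [T-x-s] → (5, 6)
vs T/a/Mid: Lee plays T → Kai plays x at [T] → Kai plays s at [T-x] → Lee plays Mid at [T-x-s] → (7, 0)
vs T/d/Lo: Lee plays T → Kai plays x at [T] → Kai plays s at [T-x] → Lee plays Lo at [T-x-s] → (5, 6)
vs T/d/Mid: Lee plays T → Kai plays x at [T] → Kai plays s at [T-x] → Lee plays Mid at [T-x-s] → (7, 0)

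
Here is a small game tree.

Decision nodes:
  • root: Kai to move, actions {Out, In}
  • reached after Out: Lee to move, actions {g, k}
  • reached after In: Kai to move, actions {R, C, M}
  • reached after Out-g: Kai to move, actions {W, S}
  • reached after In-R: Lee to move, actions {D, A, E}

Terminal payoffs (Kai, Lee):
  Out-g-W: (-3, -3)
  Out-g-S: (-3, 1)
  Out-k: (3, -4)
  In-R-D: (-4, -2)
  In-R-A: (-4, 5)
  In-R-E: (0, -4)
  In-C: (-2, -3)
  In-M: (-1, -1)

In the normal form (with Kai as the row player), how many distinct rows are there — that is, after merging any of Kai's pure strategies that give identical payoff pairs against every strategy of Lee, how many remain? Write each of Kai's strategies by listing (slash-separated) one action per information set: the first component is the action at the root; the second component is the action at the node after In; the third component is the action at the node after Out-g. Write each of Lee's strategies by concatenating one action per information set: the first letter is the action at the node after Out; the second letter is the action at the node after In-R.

5

Kai has 12 pure strategies: Out/R/W, Out/R/S, Out/C/W, Out/C/S, Out/M/W, Out/M/S, In/R/W, In/R/S, In/C/W, In/C/S, In/M/W, In/M/S. Columns: gD, gA, gE, kD, kA, kE.
{Out/R/W, Out/C/W, Out/M/W} → row (-3,-3) (-3,-3) (-3,-3) (3,-4) (3,-4) (3,-4)
{Out/R/S, Out/C/S, Out/M/S} → row (-3,1) (-3,1) (-3,1) (3,-4) (3,-4) (3,-4)
{In/R/W, In/R/S} → row (-4,-2) (-4,5) (0,-4) (-4,-2) (-4,5) (0,-4)
{In/C/W, In/C/S} → row (-2,-3) (-2,-3) (-2,-3) (-2,-3) (-2,-3) (-2,-3)
{In/M/W, In/M/S} → row (-1,-1) (-1,-1) (-1,-1) (-1,-1) (-1,-1) (-1,-1)
That's 5 distinct rows out of 12 strategies.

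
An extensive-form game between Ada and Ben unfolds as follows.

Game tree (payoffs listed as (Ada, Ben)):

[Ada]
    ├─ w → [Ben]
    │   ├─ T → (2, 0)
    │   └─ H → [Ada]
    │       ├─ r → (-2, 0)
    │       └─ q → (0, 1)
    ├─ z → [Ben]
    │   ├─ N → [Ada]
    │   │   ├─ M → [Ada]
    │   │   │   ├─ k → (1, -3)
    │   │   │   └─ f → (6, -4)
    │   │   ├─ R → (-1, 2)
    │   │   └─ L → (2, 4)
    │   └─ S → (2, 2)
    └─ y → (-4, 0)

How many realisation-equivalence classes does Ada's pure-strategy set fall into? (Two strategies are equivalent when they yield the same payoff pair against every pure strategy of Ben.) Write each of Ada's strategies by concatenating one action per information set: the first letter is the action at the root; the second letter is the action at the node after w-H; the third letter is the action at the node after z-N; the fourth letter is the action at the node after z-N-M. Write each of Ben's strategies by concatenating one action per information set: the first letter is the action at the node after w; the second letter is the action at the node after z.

7

Ada has 36 pure strategies: wrMk, wrMf, wrRk, wrRf, wrLk, wrLf, wqMk, wqMf, wqRk, wqRf, wqLk, wqLf, zrMk, zrMf, zrRk, zrRf, zrLk, zrLf, zqMk, zqMf, zqRk, zqRf, zqLk, zqLf, yrMk, yrMf, yrRk, yrRf, yrLk, yrLf, yqMk, yqMf, yqRk, yqRf, yqLk, yqLf. Columns: TN, TS, HN, HS.
{wrMk, wrMf, wrRk, wrRf, wrLk, wrLf} → row (2,0) (2,0) (-2,0) (-2,0)
{wqMk, wqMf, wqRk, wqRf, wqLk, wqLf} → row (2,0) (2,0) (0,1) (0,1)
{zrMk, zqMk} → row (1,-3) (2,2) (1,-3) (2,2)
{zrMf, zqMf} → row (6,-4) (2,2) (6,-4) (2,2)
{zrRk, zrRf, zqRk, zqRf} → row (-1,2) (2,2) (-1,2) (2,2)
{zrLk, zrLf, zqLk, zqLf} → row (2,4) (2,2) (2,4) (2,2)
{yrMk, yrMf, yrRk, yrRf, yrLk, yrLf, yqMk, yqMf, yqRk, yqRf, yqLk, yqLf} → row (-4,0) (-4,0) (-4,0) (-4,0)
That's 7 distinct rows out of 36 strategies.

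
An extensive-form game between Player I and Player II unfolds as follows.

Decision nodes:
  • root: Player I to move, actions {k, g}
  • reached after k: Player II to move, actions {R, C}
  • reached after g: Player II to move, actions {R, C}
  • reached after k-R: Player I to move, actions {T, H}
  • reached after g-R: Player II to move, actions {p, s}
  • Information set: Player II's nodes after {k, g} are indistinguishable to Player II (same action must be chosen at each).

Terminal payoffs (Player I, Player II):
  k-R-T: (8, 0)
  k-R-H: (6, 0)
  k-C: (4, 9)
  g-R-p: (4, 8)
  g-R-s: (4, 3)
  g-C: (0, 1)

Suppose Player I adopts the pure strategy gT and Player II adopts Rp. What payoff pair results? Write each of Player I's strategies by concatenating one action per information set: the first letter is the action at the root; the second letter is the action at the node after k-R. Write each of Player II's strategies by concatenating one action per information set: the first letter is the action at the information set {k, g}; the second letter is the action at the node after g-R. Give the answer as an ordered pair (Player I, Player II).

Trace the play path from the root:
  Player I plays g
  Player II plays R at [g]
  Player II plays p at [g-R]
→ terminal payoff (4, 8).
(Player I's choice at the node after k-R is never reached on this path, so it doesn't affect the outcome.)

(4, 8)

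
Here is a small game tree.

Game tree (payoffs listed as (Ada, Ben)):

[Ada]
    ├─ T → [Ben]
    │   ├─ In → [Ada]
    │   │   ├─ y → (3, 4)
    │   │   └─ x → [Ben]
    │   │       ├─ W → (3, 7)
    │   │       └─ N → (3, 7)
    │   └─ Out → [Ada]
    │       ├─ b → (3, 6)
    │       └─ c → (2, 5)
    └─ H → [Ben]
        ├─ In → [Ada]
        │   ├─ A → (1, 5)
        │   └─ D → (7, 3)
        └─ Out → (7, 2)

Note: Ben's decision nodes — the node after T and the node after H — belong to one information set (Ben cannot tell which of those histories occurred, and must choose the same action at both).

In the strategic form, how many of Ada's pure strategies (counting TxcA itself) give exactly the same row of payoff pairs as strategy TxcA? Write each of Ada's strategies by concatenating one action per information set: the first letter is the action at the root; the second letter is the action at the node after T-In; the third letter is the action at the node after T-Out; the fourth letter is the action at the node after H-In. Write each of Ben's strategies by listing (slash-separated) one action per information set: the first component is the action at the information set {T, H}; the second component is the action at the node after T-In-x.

2

Row for TxcA (columns In/W, In/N, Out/W, Out/N): (3,7) (3,7) (2,5) (2,5).
Under TxcA, Ada's choice at the node after H-In can never be reached regardless of what Ben does, so varying those choices leaves every outcome unchanged.
Holding the reachable choices fixed and varying the unreachable one freely already gives 2 equivalent strategies.
No other strategy reproduces this row, so those 2 are the full class: TxcA, TxcD.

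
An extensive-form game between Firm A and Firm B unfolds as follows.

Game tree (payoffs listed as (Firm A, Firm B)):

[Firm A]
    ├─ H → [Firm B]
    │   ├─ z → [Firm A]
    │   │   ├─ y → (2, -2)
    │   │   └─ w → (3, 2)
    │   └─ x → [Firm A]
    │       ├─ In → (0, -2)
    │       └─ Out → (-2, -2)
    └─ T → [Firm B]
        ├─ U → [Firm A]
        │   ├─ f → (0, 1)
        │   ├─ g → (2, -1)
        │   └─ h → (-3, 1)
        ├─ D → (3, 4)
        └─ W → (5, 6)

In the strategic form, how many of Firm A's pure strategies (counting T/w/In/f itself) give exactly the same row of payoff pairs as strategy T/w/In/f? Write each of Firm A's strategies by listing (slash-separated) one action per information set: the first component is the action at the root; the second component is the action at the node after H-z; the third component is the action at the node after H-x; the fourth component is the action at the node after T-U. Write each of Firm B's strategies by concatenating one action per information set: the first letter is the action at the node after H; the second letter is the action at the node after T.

4

Row for T/w/In/f (columns zU, zD, zW, xU, xD, xW): (0,1) (3,4) (5,6) (0,1) (3,4) (5,6).
Under T/w/In/f, Firm A's choice at the node after H-z and at the node after H-x can never be reached regardless of what Firm B does, so varying those choices leaves every outcome unchanged.
Holding the reachable choices fixed and varying the unreachable ones freely already gives 2 × 2 = 4 equivalent strategies.
No other strategy reproduces this row, so those 4 are the full class: T/y/In/f, T/y/Out/f, T/w/In/f, T/w/Out/f.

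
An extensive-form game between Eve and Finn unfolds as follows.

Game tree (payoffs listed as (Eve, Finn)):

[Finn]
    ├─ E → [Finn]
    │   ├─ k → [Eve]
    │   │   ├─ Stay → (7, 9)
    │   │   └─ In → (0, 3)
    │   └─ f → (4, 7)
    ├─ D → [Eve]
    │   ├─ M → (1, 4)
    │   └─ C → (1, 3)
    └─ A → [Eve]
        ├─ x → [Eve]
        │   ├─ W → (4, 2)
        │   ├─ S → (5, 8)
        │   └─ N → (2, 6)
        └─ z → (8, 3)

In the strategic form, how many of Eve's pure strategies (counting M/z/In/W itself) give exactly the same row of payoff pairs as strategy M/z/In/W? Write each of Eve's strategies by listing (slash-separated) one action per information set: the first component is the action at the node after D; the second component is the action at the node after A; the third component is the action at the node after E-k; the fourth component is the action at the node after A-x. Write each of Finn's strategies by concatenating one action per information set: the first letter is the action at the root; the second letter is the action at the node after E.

Row for M/z/In/W (columns Ek, Ef, Dk, Df, Ak, Af): (0,3) (4,7) (1,4) (1,4) (8,3) (8,3).
Under M/z/In/W, Eve's choice at the node after A-x can never be reached regardless of what Finn does, so varying those choices leaves every outcome unchanged.
Holding the reachable choices fixed and varying the unreachable one freely already gives 3 equivalent strategies.
No other strategy reproduces this row, so those 3 are the full class: M/z/In/W, M/z/In/S, M/z/In/N.

3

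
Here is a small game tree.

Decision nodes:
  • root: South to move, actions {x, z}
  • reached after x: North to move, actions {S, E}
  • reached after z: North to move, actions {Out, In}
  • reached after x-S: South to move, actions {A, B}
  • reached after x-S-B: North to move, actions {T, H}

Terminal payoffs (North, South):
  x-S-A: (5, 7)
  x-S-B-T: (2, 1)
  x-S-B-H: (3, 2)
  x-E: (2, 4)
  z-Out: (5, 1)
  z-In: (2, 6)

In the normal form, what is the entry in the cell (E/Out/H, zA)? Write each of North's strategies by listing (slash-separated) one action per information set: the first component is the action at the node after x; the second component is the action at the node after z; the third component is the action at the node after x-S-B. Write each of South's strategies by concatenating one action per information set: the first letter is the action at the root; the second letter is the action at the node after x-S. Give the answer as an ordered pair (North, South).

Trace the play path from the root:
  South plays z
  North plays Out at [z]
→ terminal payoff (5, 1).
(North's choice at the node after x is never reached on this path, so it doesn't affect the outcome.)

(5, 1)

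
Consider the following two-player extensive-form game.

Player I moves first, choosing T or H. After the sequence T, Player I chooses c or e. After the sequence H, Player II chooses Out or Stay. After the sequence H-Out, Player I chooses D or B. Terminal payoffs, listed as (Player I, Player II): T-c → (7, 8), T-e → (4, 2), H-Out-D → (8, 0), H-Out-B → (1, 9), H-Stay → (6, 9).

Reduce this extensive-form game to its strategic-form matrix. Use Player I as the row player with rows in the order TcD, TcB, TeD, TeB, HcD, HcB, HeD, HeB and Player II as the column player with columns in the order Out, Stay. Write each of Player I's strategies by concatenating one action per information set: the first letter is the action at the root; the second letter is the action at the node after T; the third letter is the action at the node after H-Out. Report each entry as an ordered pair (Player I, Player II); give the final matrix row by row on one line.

          Out     Stay
 TcD    (7,8)    (7,8)
 TcB    (7,8)    (7,8)
 TeD    (4,2)    (4,2)
 TeB    (4,2)    (4,2)
 HcD    (8,0)    (6,9)
 HcB    (1,9)    (6,9)
 HeD    (8,0)    (6,9)
 HeB    (1,9)    (6,9)

TcD: (7,8) (7,8) | TcB: (7,8) (7,8) | TeD: (4,2) (4,2) | TeB: (4,2) (4,2) | HcD: (8,0) (6,9) | HcB: (1,9) (6,9) | HeD: (8,0) (6,9) | HeB: (1,9) (6,9)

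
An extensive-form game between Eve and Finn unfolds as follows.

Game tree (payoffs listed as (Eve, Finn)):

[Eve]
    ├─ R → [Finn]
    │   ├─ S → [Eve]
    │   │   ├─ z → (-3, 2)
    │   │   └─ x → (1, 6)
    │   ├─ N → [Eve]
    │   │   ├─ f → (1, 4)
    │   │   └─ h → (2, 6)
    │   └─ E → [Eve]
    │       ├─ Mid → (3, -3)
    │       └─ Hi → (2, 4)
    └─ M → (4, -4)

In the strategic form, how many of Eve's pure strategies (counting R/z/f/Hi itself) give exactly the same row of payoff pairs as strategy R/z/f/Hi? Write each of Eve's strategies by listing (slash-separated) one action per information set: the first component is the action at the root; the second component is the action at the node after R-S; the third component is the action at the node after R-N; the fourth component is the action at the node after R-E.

Row for R/z/f/Hi (columns S, N, E): (-3,2) (1,4) (2,4).
Every one of Eve's information sets is on the play path for some reply by Finn when Eve follows R/z/f/Hi.
Changing the action at any of them therefore changes at least one column, so only R/z/f/Hi itself gives this row.

1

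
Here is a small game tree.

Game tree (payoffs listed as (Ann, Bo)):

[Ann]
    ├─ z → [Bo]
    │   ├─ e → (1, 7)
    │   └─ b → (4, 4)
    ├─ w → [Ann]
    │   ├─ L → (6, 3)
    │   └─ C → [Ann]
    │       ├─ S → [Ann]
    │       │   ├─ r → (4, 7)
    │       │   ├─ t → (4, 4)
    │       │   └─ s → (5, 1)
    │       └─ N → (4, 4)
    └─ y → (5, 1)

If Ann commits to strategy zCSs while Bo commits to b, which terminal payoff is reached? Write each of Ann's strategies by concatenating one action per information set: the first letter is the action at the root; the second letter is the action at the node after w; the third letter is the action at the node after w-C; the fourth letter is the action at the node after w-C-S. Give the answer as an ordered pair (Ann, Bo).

Trace the play path from the root:
  Ann plays z
  Bo plays b at [z]
→ terminal payoff (4, 4).
(Ann's choice at the node after w is never reached on this path, so it doesn't affect the outcome.)

(4, 4)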